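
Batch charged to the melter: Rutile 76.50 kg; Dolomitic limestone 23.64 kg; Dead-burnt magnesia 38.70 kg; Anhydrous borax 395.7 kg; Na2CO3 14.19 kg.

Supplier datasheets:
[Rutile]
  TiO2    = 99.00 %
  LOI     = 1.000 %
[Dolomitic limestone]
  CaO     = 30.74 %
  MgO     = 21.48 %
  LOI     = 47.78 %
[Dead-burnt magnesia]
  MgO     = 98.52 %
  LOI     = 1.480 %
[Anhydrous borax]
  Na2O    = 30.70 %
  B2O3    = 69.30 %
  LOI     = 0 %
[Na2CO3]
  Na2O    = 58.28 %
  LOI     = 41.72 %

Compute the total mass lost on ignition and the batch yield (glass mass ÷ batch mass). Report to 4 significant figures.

LOI loss = 18.55 kg; glass = 530.2 kg; yield = 96.62%

Values along the way appear rounded to four significant figures between the steps — every computation maintains full float precision from start to finish; every reported result is rounded only once — derived quantities (the totals, yield, ignition loss, glass mass, five oxide percentages) are computed from the batch weights at 530.2 kg of glass in full precision precisely as stated by question or answer.
Each material's LOI contribution:
  Rutile: 76.50 × 0.01000 = 0.7650 kg
  Dolomitic limestone: 23.64 × 0.4778 = 11.30 kg
  Dead-burnt magnesia: 38.70 × 0.01480 = 0.5728 kg
  Anhydrous borax: 395.7 × 0 = 0 kg
  Na2CO3: 14.19 × 0.4172 = 5.920 kg
Total LOI = 18.55 kg
Glass = batch − LOI = 548.7 − 18.55 = 530.2 kg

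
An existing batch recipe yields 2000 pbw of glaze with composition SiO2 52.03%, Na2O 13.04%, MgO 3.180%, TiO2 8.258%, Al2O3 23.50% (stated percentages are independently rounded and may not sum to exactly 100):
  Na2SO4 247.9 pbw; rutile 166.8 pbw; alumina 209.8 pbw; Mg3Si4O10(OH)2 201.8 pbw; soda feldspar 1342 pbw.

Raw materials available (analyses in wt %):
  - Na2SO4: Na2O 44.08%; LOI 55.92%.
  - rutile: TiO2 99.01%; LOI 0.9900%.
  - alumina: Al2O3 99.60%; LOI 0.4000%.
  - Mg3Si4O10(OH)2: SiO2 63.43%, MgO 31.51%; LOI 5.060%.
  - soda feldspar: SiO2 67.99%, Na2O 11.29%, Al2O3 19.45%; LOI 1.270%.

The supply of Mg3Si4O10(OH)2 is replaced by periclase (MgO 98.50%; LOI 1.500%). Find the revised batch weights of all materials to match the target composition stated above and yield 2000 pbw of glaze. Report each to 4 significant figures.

Revised batch per 2000 pbw glaze:
  Na2SO4: 199.6 pbw
  rutile: 166.8 pbw
  alumina: 173.0 pbw
  periclase: 64.57 pbw
  soda feldspar: 1531 pbw
Total batch = 2135 pbw; LOI loss = 134.4 pbw

Working values are shown rounded off to 4 significant digits between the steps — all internal work carries full float precision at each step — every reported figure is rounded exactly once — the derived quantities are recomputed from the batch weights for 2000 pbw of glass at exact precision (the totals, yield, ignition loss, glass mass, the five compositions), as they appear in either problem or answer.
The oxide mass targets at 2000 pbw glaze:
  SiO2: 52.03% × 2000 = 1041 pbw
  Na2O: 13.04% × 2000 = 260.8 pbw
  MgO: 3.180% × 2000 = 63.60 pbw
  TiO2: 8.258% × 2000 = 165.2 pbw
  Al2O3: 23.50% × 2000 = 470.0 pbw
Sums-versus-targets review applying the batch weights above, relative to the basis at hand (target by target, the sums agree within answer rounding):
  SiO2: 1531·0.6799 = 1041 pbw (target 1041 pbw)
  Na2O: 199.6·0.4408 + 1531·0.1129 = 260.8 pbw (target 260.8 pbw)
  MgO: 64.57·0.9850 = 63.60 pbw (target 63.60 pbw)
  TiO2: 166.8·0.9901 = 165.1 pbw (target 165.2 pbw)
  Al2O3: 173.0·0.9960 + 1531·0.1945 = 470.1 pbw (target 470.0 pbw)
Glass-mass closure: the batch minus its LOI: 2001 pbw (the targets, summed, come to 2000 pbw; basis as stated: 2000 pbw — deltas are rounding alone).
Whole-batch sum: Σ batch = 2135 pbw; loss to ignition Σ batch·LOI = 134.4 pbw; the yield ratio, glass ÷ batch: 93.71%.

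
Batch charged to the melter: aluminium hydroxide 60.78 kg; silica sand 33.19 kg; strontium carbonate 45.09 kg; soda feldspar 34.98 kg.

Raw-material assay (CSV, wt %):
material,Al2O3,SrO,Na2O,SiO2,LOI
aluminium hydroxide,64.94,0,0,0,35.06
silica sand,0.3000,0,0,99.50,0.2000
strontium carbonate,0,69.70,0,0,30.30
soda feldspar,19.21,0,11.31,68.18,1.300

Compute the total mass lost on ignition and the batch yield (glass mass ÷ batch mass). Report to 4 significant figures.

LOI loss = 35.49 kg; glass = 138.5 kg; yield = 79.61%

The whole derivation maintains full precision through every step. Working values are printed rounded to four significant figures across the worked steps. Every reported value receives exactly one rounding — derived quantities are rebuilt in exact precision (four oxide percentages, net glass mass, yield, ignition loss, totals) from the batch weights on 138.5 kg of glass precisely as stated by question or answer.
Loss on ignition, line by line:
  aluminium hydroxide: 60.78 × 0.3506 = 21.31 kg
  silica sand: 33.19 × 0.002000 = 0.06638 kg
  strontium carbonate: 45.09 × 0.3030 = 13.66 kg
  soda feldspar: 34.98 × 0.01300 = 0.4547 kg
Total LOI = 35.49 kg
Glass = batch − LOI = 174.0 − 35.49 = 138.5 kg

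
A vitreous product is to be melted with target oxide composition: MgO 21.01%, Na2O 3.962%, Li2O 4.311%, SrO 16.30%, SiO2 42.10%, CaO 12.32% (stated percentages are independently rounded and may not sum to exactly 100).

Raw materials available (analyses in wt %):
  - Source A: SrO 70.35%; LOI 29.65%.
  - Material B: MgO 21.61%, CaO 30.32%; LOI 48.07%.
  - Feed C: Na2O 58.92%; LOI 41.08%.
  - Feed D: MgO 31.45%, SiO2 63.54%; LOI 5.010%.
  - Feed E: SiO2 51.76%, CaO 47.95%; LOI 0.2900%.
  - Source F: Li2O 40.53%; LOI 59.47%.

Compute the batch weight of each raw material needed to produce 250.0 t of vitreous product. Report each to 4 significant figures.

Batch per 250.0 t vitreous product:
  Source A: 57.92 t
  Material B: 44.66 t
  Feed C: 16.81 t
  Feed D: 136.3 t
  Feed E: 35.99 t
  Source F: 26.59 t
Total batch = 318.3 t; LOI loss = 68.29 t; yield = 78.54%

All internal work maintains full precision all the way through; in-progress results are printed (rounded to 4 significant digits) alongside each step — exactly one rounding is applied to every reported value. All derived quantities, which include six oxide percentages, ignition loss, net glass mass, totals, the yield, are rebuilt at full float precision, as set out in problem or answer, from the weighed amounts for 250.0 t of glass.
Oxide-by-oxide targets in 250.0 t vitreous product:
  MgO: 21.01% × 250.0 = 52.52 t
  Na2O: 3.962% × 250.0 = 9.905 t
  Li2O: 4.311% × 250.0 = 10.78 t
  SrO: 16.30% × 250.0 = 40.75 t
  SiO2: 42.10% × 250.0 = 105.2 t
  CaO: 12.32% × 250.0 = 30.80 t
Mass-balance tally per oxide given the weights on record, against the basis in use (every target is met by its sum once rounding is allowed for):
  MgO: 44.66·0.2161 + 136.3·0.3145 = 52.52 t (target 52.52 t)
  Na2O: 16.81·0.5892 = 9.904 t (target 9.905 t)
  Li2O: 26.59·0.4053 = 10.78 t (target 10.78 t)
  SrO: 57.92·0.7035 = 40.75 t (target 40.75 t)
  SiO2: 136.3·0.6354 + 35.99·0.5176 = 105.2 t (target 105.2 t)
  CaO: 44.66·0.3032 + 35.99·0.4795 = 30.80 t (target 30.80 t)
Glass-mass closure: the batch minus its LOI: 250.0 t (summing oxide targets gives 250.0 t; the stated basis being 250.0 t — a pure rounding effect).
Adding the batch up: Σ batch = 318.3 t; ignition loss, Σ(batch × LOI) = 68.29 t; yield, glass over the total, = 78.54%.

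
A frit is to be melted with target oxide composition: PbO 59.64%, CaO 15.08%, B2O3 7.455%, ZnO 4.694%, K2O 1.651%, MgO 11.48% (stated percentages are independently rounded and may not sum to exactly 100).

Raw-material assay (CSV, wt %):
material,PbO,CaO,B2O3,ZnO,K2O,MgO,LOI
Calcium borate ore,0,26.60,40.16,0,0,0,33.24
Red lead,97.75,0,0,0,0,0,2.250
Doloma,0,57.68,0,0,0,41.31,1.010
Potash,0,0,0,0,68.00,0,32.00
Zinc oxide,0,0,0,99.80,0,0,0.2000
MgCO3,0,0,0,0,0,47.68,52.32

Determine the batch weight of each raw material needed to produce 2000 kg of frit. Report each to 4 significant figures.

Batch per 2000 kg frit:
  Calcium borate ore: 371.3 kg
  Red lead: 1220 kg
  Doloma: 351.7 kg
  Potash: 48.56 kg
  Zinc oxide: 94.07 kg
  MgCO3: 176.9 kg
Total batch = 2263 kg; LOI loss = 262.7 kg; yield = 88.39%

All arithmetic keeps full precision all the way through. Intermediates are rounded off to 4 significant figures wherever printed. Every reported value takes a single rounding; derived quantities, which include six oxide percentages, net glass mass, the totals, LOI, yield, are recomputed at exact precision, as given in the question or the answer, from the weighed amounts on 2000 kg of glass.
Per-oxide target masses for 2000 kg frit:
  PbO: 59.64% × 2000 = 1193 kg
  CaO: 15.08% × 2000 = 301.6 kg
  B2O3: 7.455% × 2000 = 149.1 kg
  ZnO: 4.694% × 2000 = 93.88 kg
  K2O: 1.651% × 2000 = 33.02 kg
  MgO: 11.48% × 2000 = 229.6 kg
Balance tally, oxide-wise, with the batch weights as given, under the basis named above (every target is met by its sum exact up to rounding of places):
  PbO: 1220·0.9775 = 1193 kg (target 1193 kg)
  CaO: 371.3·0.2660 + 351.7·0.5768 = 301.6 kg (target 301.6 kg)
  B2O3: 371.3·0.4016 = 149.1 kg (target 149.1 kg)
  ZnO: 94.07·0.9980 = 93.88 kg (target 93.88 kg)
  K2O: 48.56·0.6800 = 33.02 kg (target 33.02 kg)
  MgO: 351.7·0.4131 + 176.9·0.4768 = 229.6 kg (target 229.6 kg)
Glass-mass closure: net batch after ignition = 2000 kg (targets for the oxides total 2000 kg; basis as stated: 2000 kg — differing by rounding only).
Batch total: Σ batch = 2263 kg; ignition loss, Σ(batch × LOI) = 262.7 kg; the yield ratio, glass ÷ batch: 88.39%.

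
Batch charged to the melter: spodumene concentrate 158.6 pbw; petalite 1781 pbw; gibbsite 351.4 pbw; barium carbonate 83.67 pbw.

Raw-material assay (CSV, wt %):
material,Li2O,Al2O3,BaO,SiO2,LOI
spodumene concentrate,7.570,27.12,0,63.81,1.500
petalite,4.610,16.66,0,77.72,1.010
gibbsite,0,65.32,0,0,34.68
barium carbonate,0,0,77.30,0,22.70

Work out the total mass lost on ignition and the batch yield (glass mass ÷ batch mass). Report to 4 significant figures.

The whole derivation holds full float precision through every step; in-progress results are printed, with 4-significant-digit rounding, on the page. Every reported figure takes just one rounding; derived quantities are carried in exact precision (the yield, net glass mass, the totals, the four compositions, ignition loss) from the batch weights for 2213 pbw of glass as written in question or answer.
Per-material ignition loss:
  spodumene concentrate: 158.6 × 0.01500 = 2.379 pbw
  petalite: 1781 × 0.01010 = 17.99 pbw
  gibbsite: 351.4 × 0.3468 = 121.9 pbw
  barium carbonate: 83.67 × 0.2270 = 18.99 pbw
Total LOI = 161.2 pbw
Glass = batch − LOI = 2375 − 161.2 = 2213 pbw

LOI loss = 161.2 pbw; glass = 2213 pbw; yield = 93.21%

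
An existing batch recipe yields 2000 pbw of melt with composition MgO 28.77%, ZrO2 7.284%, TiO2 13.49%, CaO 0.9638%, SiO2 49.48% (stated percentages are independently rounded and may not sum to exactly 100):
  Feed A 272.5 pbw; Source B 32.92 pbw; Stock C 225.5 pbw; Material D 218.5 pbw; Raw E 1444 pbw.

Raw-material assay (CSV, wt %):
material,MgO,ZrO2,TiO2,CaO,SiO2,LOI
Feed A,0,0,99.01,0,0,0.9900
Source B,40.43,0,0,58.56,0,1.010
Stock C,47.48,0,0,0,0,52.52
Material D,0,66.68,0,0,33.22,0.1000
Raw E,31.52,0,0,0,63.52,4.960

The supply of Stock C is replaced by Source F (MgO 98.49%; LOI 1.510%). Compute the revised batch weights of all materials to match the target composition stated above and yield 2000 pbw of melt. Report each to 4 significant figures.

Intermediates are shown (rounded to four significant digits) in the working — the working math maintains full float precision through every step — a single rounding completes every reported number; all derived quantities (net glass mass, the five compositions, LOI, yield, totals) are rebuilt from the weighed amounts per 2000 pbw of glass at full precision as quoted within question or answer.
Target oxide masses per 2000 pbw melt:
  MgO: 28.77% × 2000 = 575.4 pbw
  ZrO2: 7.284% × 2000 = 145.7 pbw
  TiO2: 13.49% × 2000 = 269.8 pbw
  CaO: 0.9638% × 2000 = 19.28 pbw
  SiO2: 49.48% × 2000 = 989.6 pbw
Oxide-by-oxide audit given the weights on record, on the stated basis (delivered sums recover each target exact up to rounding of places):
  MgO: 32.92·0.4043 + 108.7·0.9849 + 1444·0.3152 = 575.5 pbw (target 575.4 pbw)
  ZrO2: 218.5·0.6668 = 145.7 pbw (target 145.7 pbw)
  TiO2: 272.5·0.9901 = 269.8 pbw (target 269.8 pbw)
  CaO: 32.92·0.5856 = 19.28 pbw (target 19.28 pbw)
  SiO2: 218.5·0.3322 + 1444·0.6352 = 989.8 pbw (target 989.6 pbw)
The glass-mass cross-check: the batch minus its LOI: 2000 pbw (summing oxide targets gives 2000 pbw; against the stated basis, 2000 pbw — differing by rounding only).
Summing the batch: Σ batch = 2077 pbw; the LOI term Σ batch·LOI equals 76.51 pbw; glass ÷ batch gives a yield of 96.32%.

Revised batch per 2000 pbw melt:
  Feed A: 272.5 pbw
  Source B: 32.92 pbw
  Source F: 108.7 pbw
  Material D: 218.5 pbw
  Raw E: 1444 pbw
Total batch = 2077 pbw; LOI loss = 76.51 pbw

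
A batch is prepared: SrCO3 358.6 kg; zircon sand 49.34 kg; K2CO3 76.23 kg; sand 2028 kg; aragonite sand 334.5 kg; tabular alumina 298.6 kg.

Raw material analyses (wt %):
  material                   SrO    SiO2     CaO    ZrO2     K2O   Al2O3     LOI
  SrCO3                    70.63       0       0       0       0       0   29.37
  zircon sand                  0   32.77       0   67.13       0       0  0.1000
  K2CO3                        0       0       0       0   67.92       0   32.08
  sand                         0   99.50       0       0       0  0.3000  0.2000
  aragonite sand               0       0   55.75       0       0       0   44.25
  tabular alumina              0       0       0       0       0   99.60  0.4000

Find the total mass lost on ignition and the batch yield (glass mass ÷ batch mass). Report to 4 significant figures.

All arithmetic keeps full float precision in all steps — intermediates are displayed rounded to four significant digits in the printout. A single rounding finalizes each reported result. Derived quantities are recomputed at exact precision (net glass mass, LOI, six oxide percentages, totals, the yield) from the batch weights on 2862 kg of glass, as written in the problem or answer text.
Each material's LOI contribution:
  SrCO3: 358.6 × 0.2937 = 105.3 kg
  zircon sand: 49.34 × 0.001000 = 0.04934 kg
  K2CO3: 76.23 × 0.3208 = 24.45 kg
  sand: 2028 × 0.002000 = 4.056 kg
  aragonite sand: 334.5 × 0.4425 = 148.0 kg
  tabular alumina: 298.6 × 0.004000 = 1.194 kg
Total LOI = 283.1 kg
Glass = batch − LOI = 3145 − 283.1 = 2862 kg

LOI loss = 283.1 kg; glass = 2862 kg; yield = 91.00%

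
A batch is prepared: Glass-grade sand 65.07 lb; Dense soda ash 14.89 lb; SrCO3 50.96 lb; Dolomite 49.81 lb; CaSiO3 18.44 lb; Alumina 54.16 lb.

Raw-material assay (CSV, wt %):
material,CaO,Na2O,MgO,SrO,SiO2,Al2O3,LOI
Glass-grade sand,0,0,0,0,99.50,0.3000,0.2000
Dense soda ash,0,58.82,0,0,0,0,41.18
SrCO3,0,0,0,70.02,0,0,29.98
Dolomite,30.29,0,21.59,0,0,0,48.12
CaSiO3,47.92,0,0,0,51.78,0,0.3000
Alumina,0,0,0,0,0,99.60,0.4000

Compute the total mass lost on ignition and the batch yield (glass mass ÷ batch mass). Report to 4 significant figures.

LOI loss = 45.78 lb; glass = 207.5 lb; yield = 81.93%

The whole derivation maintains exact precision throughout; working values are displayed with 4-significant-digit rounding alongside each step; each reported number is rounded exactly once; derived quantities are re-derived using the weight values at 207.5 lb of glass in exact precision (the yield, the six compositions, the totals, ignition loss, glass mass) exactly as printed in the problem or answer text.
Loss on ignition, line by line:
  Glass-grade sand: 65.07 × 0.002000 = 0.1301 lb
  Dense soda ash: 14.89 × 0.4118 = 6.132 lb
  SrCO3: 50.96 × 0.2998 = 15.28 lb
  Dolomite: 49.81 × 0.4812 = 23.97 lb
  CaSiO3: 18.44 × 0.003000 = 0.05532 lb
  Alumina: 54.16 × 0.004000 = 0.2166 lb
Total LOI = 45.78 lb
Glass = batch − LOI = 253.3 − 45.78 = 207.5 lb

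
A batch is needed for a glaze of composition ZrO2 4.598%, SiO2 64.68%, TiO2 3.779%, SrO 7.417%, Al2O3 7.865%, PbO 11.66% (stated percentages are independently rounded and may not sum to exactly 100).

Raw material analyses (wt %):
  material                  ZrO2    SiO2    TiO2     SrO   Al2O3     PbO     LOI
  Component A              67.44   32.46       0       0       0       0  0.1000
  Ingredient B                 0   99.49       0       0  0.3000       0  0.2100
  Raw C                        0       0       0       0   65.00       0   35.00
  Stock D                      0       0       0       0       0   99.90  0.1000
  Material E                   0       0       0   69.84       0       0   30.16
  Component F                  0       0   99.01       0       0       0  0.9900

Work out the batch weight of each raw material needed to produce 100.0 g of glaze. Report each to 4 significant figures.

Batch per 100.0 g glaze:
  Component A: 6.818 g
  Ingredient B: 62.79 g
  Raw C: 11.81 g
  Stock D: 11.67 g
  Material E: 10.62 g
  Component F: 3.817 g
Total batch = 107.5 g; LOI loss = 7.525 g; yield = 93.00%

Each numeric step keeps exact precision in every operation — working values appear rounded to four significant digits in the working — every reported figure takes exactly one rounding. All derived quantities are carried using the weight values on 100.0 g of glass at full float precision (glass mass, six oxide percentages, the totals, LOI, the yield), exactly as printed in question or answer.
Oxide mass targets, per 100.0 g glaze:
  ZrO2: 4.598% × 100.0 = 4.598 g
  SiO2: 64.68% × 100.0 = 64.68 g
  TiO2: 3.779% × 100.0 = 3.779 g
  SrO: 7.417% × 100.0 = 7.417 g
  Al2O3: 7.865% × 100.0 = 7.865 g
  PbO: 11.66% × 100.0 = 11.66 g
Verifying the oxide balance working from each reported weight, against the basis in use (target by target, the sums agree modulo rounding of the values):
  ZrO2: 6.818·0.6744 = 4.598 g (target 4.598 g)
  SiO2: 6.818·0.3246 + 62.79·0.9949 = 64.68 g (target 64.68 g)
  TiO2: 3.817·0.9901 = 3.779 g (target 3.779 g)
  SrO: 10.62·0.6984 = 7.417 g (target 7.417 g)
  Al2O3: 62.79·0.003000 + 11.81·0.6500 = 7.865 g (target 7.865 g)
  PbO: 11.67·0.9990 = 11.66 g (target 11.66 g)
Mass balance on the glass: Σ batch − LOI loss = 100.0 g (oxide target masses add up to 100.0 g; against the stated basis, 100.0 g — any gap is answer rounding).
Batch total: Σ batch = 107.5 g; Σ batch·LOI gives LOI loss = 7.525 g; as yield: glass ÷ batch → 93.00%.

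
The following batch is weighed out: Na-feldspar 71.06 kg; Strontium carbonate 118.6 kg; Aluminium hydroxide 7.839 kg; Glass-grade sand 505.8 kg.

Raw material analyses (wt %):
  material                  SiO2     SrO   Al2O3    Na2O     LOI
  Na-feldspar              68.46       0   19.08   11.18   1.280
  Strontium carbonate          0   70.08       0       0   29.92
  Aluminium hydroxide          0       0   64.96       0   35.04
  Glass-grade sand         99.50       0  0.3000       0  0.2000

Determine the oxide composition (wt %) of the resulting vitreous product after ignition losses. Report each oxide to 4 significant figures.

The intermediate values are printed (rounded to four significant figures) alongside each step; every computation holds full precision through the solve — every reported value undergoes a single rounding; all derived quantities, including LOI, glass mass, the four compositions, the yield, totals, are rebuilt from the batch weights for 663.1 kg of glass in exact precision, as given in the question or the answer.
Oxide-by-oxide delivered mass:
  SiO2: 71.06·0.6846 + 505.8·0.9950 = 551.9 kg
  SrO: 118.6·0.7008 = 83.11 kg
  Al2O3: 71.06·0.1908 + 7.839·0.6496 + 505.8·0.003000 = 20.17 kg
  Na2O: 71.06·0.1118 = 7.945 kg
LOI: 71.06·0.01280 + 118.6·0.2992 + 7.839·0.3504 + 505.8·0.002000 = 40.15 kg
Glass = total batch minus LOI = 703.3 − 40.15 = 663.1 kg (the oxide masses sum to this)
each oxide over glass, ×100, is wt %

Glass mass = 663.1 kg (batch 703.3 − LOI 40.15).
Composition: SiO2 83.23%, SrO 12.53%, Al2O3 3.041%, Na2O 1.198%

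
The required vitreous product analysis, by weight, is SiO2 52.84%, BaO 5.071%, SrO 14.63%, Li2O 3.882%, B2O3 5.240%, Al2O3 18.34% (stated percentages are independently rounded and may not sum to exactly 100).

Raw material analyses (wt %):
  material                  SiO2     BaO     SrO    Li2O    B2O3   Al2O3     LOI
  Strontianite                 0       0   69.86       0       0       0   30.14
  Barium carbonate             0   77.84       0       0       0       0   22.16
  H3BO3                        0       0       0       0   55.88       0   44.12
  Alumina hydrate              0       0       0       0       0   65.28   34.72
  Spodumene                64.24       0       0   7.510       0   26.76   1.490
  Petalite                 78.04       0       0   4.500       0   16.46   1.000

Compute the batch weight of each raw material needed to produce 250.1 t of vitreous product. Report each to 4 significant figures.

Batch per 250.1 t vitreous product:
  Strontianite: 52.38 t
  Barium carbonate: 16.29 t
  H3BO3: 23.45 t
  Alumina hydrate: 16.46 t
  Spodumene: 54.88 t
  Petalite: 124.2 t
Total batch = 287.7 t; LOI loss = 37.52 t; yield = 86.96%

Full float precision is maintained end to end; values along the way appear, rounded to 4 significant digits, across the worked steps. Each reported figure is rounded just once — the derived quantities, which include ignition loss, net glass mass, yield, six oxide percentages, the totals, are carried in exact precision, as they appear in the question or the answer, starting from the weights for 250.1 t of glass.
Target masses of each oxide per 250.1 t vitreous product:
  SiO2: 52.84% × 250.1 = 132.2 t
  BaO: 5.071% × 250.1 = 12.68 t
  SrO: 14.63% × 250.1 = 36.59 t
  Li2O: 3.882% × 250.1 = 9.709 t
  B2O3: 5.240% × 250.1 = 13.11 t
  Al2O3: 18.34% × 250.1 = 45.87 t
Oxide-by-oxide audit per the reported batch figures, relative to the basis at hand (sums match the target masses modulo rounding of the values):
  SiO2: 54.88·0.6424 + 124.2·0.7804 = 132.2 t (target 132.2 t)
  BaO: 16.29·0.7784 = 12.68 t (target 12.68 t)
  SrO: 52.38·0.6986 = 36.59 t (target 36.59 t)
  Li2O: 54.88·0.07510 + 124.2·0.04500 = 9.710 t (target 9.709 t)
  B2O3: 23.45·0.5588 = 13.10 t (target 13.11 t)
  Al2O3: 16.46·0.6528 + 54.88·0.2676 + 124.2·0.1646 = 45.87 t (target 45.87 t)
The glass-mass cross-check: total charge less LOI = 250.1 t (targets for the oxides total 250.1 t; with the basis standing at 250.1 t — gaps are rounding artifacts).
Total batch = Σ batch = 287.7 t; ignition loss, Σ(batch × LOI) = 37.52 t; as yield: glass ÷ batch → 86.96%.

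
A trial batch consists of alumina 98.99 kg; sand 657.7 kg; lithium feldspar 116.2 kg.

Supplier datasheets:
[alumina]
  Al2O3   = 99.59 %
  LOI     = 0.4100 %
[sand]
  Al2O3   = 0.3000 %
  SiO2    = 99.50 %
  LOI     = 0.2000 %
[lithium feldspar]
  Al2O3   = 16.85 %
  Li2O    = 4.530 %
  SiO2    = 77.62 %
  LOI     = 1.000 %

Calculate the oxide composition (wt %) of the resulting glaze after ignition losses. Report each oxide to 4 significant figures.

Values along the way appear with 4-significant-digit rounding when written out; full float precision is carried at each step. Exactly one rounding is applied to each reported figure; all derived quantities (totals, net glass mass, the yield, three oxide percentages, LOI) are carried in exact precision starting from the weights for 870.0 kg of glass exactly as shown in problem or answer.
Delivered oxide masses:
  Al2O3: 98.99·0.9959 + 657.7·0.003000 + 116.2·0.1685 = 120.1 kg
  Li2O: 116.2·0.04530 = 5.264 kg
  SiO2: 657.7·0.9950 + 116.2·0.7762 = 744.6 kg
LOI: 98.99·0.004100 + 657.7·0.002000 + 116.2·0.01000 = 2.883 kg
The glass mass, total less LOI, = 872.9 − 2.883 = 870.0 kg (matching Σ of the oxides)
percent by weight: oxide/glass ×100

Glass mass = 870.0 kg (batch 872.9 − LOI 2.883).
Composition: Al2O3 13.81%, Li2O 0.6050%, SiO2 85.59%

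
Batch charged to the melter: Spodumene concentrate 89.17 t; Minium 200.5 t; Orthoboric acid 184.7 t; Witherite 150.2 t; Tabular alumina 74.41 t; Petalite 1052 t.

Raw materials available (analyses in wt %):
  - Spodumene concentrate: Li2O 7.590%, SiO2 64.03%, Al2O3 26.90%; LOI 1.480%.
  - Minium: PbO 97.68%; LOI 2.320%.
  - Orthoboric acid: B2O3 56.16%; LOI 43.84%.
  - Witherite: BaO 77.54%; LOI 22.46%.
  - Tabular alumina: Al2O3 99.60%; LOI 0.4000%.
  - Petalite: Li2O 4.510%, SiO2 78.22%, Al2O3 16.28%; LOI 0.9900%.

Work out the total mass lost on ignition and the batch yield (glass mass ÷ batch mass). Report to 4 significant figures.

Intermediates appear, rounded to 4 significant digits, alongside each step — all arithmetic runs at full float precision end to end; a single rounding completes every reported number — derived quantities (totals, the six compositions, yield, net glass mass, LOI) are carried using the weight values per 1620 t of glass in full precision, exactly as shown in the problem or the answer.
LOI of each material in turn:
  Spodumene concentrate: 89.17 × 0.01480 = 1.320 t
  Minium: 200.5 × 0.02320 = 4.652 t
  Orthoboric acid: 184.7 × 0.4384 = 80.97 t
  Witherite: 150.2 × 0.2246 = 33.73 t
  Tabular alumina: 74.41 × 0.004000 = 0.2976 t
  Petalite: 1052 × 0.009900 = 10.41 t
Total LOI = 131.4 t
Glass = batch − LOI = 1751 − 131.4 = 1620 t

LOI loss = 131.4 t; glass = 1620 t; yield = 92.50%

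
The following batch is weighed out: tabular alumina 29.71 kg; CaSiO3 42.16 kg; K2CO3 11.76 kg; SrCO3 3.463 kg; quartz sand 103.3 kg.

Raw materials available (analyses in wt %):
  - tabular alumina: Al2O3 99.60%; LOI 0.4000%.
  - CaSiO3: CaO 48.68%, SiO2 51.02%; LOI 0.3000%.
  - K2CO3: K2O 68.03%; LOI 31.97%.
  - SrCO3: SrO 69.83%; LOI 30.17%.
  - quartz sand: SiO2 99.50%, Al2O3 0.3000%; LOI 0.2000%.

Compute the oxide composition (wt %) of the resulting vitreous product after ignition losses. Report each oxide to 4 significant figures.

Values along the way are rounded to four significant digits wherever printed — each numeric step carries full float precision in every operation. Each reported figure takes a single rounding; all derived quantities, which include the totals, ignition loss, yield, glass mass, the five compositions, are recomputed at full float precision, precisely as stated by the problem or the answer, using the weight values for 185.1 kg of glass.
What the batch supplies per oxide:
  SrO: 3.463·0.6983 = 2.418 kg
  K2O: 11.76·0.6803 = 8.000 kg
  CaO: 42.16·0.4868 = 20.52 kg
  SiO2: 42.16·0.5102 + 103.3·0.9950 = 124.3 kg
  Al2O3: 29.71·0.9960 + 103.3·0.003000 = 29.90 kg
LOI: 29.71·0.004000 + 42.16·0.003000 + 11.76·0.3197 + 3.463·0.3017 + 103.3·0.002000 = 5.256 kg
batch − LOI leaves glass = 190.4 − 5.256 = 185.1 kg (matching Σ of the oxides)
wt % = 100 × oxide mass / glass mass

Glass mass = 185.1 kg (batch 190.4 − LOI 5.256).
Composition: SrO 1.306%, K2O 4.321%, CaO 11.09%, SiO2 67.14%, Al2O3 16.15%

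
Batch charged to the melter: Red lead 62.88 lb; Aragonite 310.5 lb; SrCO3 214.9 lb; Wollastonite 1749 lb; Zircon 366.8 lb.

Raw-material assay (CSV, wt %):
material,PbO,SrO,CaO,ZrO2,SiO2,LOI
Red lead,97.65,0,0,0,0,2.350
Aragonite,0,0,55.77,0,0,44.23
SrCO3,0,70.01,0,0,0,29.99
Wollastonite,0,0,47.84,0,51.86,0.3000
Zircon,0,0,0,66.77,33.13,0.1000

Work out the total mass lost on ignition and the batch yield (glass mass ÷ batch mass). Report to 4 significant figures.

Working values are printed (rounded to 4 significant digits) between the steps — all internal work maintains exact precision at every stage — exactly one rounding lands on each reported figure — the derived quantities (the totals, five oxide percentages, ignition loss, yield, net glass mass) are recomputed starting from the weights at 2495 lb of glass at exact precision, as quoted within question or answer.
Material-by-material LOI:
  Red lead: 62.88 × 0.02350 = 1.478 lb
  Aragonite: 310.5 × 0.4423 = 137.3 lb
  SrCO3: 214.9 × 0.2999 = 64.45 lb
  Wollastonite: 1749 × 0.003000 = 5.247 lb
  Zircon: 366.8 × 0.001000 = 0.3668 lb
Total LOI = 208.9 lb
Glass = batch − LOI = 2704 − 208.9 = 2495 lb

LOI loss = 208.9 lb; glass = 2495 lb; yield = 92.28%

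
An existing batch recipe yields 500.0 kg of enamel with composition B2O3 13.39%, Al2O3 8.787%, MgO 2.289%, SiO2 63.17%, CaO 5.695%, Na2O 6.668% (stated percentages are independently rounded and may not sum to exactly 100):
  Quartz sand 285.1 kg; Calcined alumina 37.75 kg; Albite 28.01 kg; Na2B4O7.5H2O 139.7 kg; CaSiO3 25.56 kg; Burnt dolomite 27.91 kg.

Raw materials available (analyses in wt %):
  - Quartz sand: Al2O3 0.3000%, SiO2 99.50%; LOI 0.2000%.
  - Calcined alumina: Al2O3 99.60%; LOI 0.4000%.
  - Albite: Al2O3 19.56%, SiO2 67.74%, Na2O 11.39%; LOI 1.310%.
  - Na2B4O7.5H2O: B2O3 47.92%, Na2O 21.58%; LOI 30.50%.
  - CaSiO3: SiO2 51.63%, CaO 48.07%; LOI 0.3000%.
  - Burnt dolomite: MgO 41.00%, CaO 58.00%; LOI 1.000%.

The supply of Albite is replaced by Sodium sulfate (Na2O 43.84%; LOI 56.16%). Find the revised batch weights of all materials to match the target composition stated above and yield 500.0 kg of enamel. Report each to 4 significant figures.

Revised batch per 500.0 kg enamel:
  Quartz sand: 304.2 kg
  Calcined alumina: 43.20 kg
  Sodium sulfate: 7.277 kg
  Na2B4O7.5H2O: 139.7 kg
  CaSiO3: 25.56 kg
  Burnt dolomite: 27.91 kg
Total batch = 547.8 kg; LOI loss = 47.83 kg

All internal work keeps exact precision from start to finish; intermediates are displayed rounded to 4 significant digits as written. A single rounding completes every reported number; all derived quantities are computed using the weight values on 500.0 kg of glass in exact precision (yield, glass mass, six oxide percentages, LOI, the totals) as written in problem or answer.
The oxide mass targets at 500.0 kg enamel:
  B2O3: 13.39% × 500.0 = 66.95 kg
  Al2O3: 8.787% × 500.0 = 43.94 kg
  MgO: 2.289% × 500.0 = 11.44 kg
  SiO2: 63.17% × 500.0 = 315.8 kg
  CaO: 5.695% × 500.0 = 28.48 kg
  Na2O: 6.668% × 500.0 = 33.34 kg
Checking each oxide sum given the weights on record, versus the basis set out (sum by sum, the targets are met exact up to rounding of places):
  B2O3: 139.7·0.4792 = 66.94 kg (target 66.95 kg)
  Al2O3: 304.2·0.003000 + 43.20·0.9960 = 43.94 kg (target 43.94 kg)
  MgO: 27.91·0.4100 = 11.44 kg (target 11.44 kg)
  SiO2: 304.2·0.9950 + 25.56·0.5163 = 315.9 kg (target 315.8 kg)
  CaO: 25.56·0.4807 + 27.91·0.5800 = 28.47 kg (target 28.48 kg)
  Na2O: 7.277·0.4384 + 139.7·0.2158 = 33.34 kg (target 33.34 kg)
Glass-mass bookkeeping: total charge less LOI = 500.0 kg (the targets, summed, come to 500.0 kg; against the stated basis, 500.0 kg — gaps are rounding artifacts).
Summing the batch: Σ batch = 547.8 kg; the LOI term Σ batch·LOI equals 47.83 kg; yield: glass divided by total = 91.27%.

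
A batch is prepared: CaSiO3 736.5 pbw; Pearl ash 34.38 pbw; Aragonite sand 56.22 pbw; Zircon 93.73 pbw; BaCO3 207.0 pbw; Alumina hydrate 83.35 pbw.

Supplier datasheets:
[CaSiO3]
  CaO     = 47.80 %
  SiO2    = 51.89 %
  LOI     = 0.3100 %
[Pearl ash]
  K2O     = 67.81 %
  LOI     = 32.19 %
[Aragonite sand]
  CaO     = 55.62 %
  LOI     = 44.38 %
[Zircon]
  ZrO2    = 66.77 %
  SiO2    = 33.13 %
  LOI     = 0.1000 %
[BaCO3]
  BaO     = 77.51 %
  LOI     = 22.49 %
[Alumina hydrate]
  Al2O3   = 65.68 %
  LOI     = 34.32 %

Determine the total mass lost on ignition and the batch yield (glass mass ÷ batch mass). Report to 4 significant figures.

Values along the way are displayed rounded off to 4 significant digits as written — each numeric step carries full float precision at all times; exactly one rounding goes into each reported figure — all derived quantities, including the yield, totals, LOI, six oxide percentages, net glass mass, are recomputed starting from the weights at 1098 pbw of glass at full precision exactly as printed in either problem or answer.
Per-material ignition loss:
  CaSiO3: 736.5 × 0.003100 = 2.283 pbw
  Pearl ash: 34.38 × 0.3219 = 11.07 pbw
  Aragonite sand: 56.22 × 0.4438 = 24.95 pbw
  Zircon: 93.73 × 0.001000 = 0.09373 pbw
  BaCO3: 207.0 × 0.2249 = 46.55 pbw
  Alumina hydrate: 83.35 × 0.3432 = 28.61 pbw
Total LOI = 113.6 pbw
Glass = batch − LOI = 1211 − 113.6 = 1098 pbw

LOI loss = 113.6 pbw; glass = 1098 pbw; yield = 90.62%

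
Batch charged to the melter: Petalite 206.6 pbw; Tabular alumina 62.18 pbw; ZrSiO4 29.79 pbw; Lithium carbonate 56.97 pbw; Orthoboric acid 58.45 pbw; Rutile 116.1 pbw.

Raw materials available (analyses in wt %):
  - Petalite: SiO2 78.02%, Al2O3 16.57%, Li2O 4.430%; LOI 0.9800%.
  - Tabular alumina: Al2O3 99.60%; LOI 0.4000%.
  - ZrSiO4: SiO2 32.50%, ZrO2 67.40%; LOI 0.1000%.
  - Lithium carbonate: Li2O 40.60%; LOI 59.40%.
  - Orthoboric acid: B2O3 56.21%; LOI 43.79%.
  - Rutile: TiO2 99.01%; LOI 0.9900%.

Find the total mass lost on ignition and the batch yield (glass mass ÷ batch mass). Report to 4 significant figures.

All internal work runs at full float precision from first step to last; the intermediate values appear with 4-significant-digit rounding across the worked steps. A single rounding completes each reported value. The derived quantities (totals, the six compositions, glass mass, yield, LOI) are rebuilt in full precision using the weight values on 467.2 pbw of glass, as quoted within the problem or the answer.
Loss on ignition, line by line:
  Petalite: 206.6 × 0.009800 = 2.025 pbw
  Tabular alumina: 62.18 × 0.004000 = 0.2487 pbw
  ZrSiO4: 29.79 × 0.001000 = 0.02979 pbw
  Lithium carbonate: 56.97 × 0.5940 = 33.84 pbw
  Orthoboric acid: 58.45 × 0.4379 = 25.60 pbw
  Rutile: 116.1 × 0.009900 = 1.149 pbw
Total LOI = 62.89 pbw
Glass = batch − LOI = 530.1 − 62.89 = 467.2 pbw

LOI loss = 62.89 pbw; glass = 467.2 pbw; yield = 88.14%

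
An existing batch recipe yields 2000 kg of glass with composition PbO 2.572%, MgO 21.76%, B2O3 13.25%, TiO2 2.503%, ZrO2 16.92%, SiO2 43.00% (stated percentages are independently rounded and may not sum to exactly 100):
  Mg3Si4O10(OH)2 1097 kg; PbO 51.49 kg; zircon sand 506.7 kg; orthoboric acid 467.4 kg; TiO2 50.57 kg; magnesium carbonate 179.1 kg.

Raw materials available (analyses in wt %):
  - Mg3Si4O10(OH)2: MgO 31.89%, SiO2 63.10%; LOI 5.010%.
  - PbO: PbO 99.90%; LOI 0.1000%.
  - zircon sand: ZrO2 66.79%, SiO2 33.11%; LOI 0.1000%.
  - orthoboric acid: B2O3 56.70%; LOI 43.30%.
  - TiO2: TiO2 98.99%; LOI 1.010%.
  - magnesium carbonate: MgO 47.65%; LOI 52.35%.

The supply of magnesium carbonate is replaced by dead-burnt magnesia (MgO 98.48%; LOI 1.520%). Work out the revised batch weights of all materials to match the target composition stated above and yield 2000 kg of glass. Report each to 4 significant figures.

Revised batch per 2000 kg glass:
  Mg3Si4O10(OH)2: 1097 kg
  PbO: 51.49 kg
  zircon sand: 506.7 kg
  orthoboric acid: 467.4 kg
  TiO2: 50.57 kg
  dead-burnt magnesia: 86.67 kg
Total batch = 2260 kg; LOI loss = 259.7 kg

All internal work runs at full precision through every step; working values are displayed, rounded to 4 significant digits, alongside each step; every reported figure is rounded only once. All derived quantities (the totals, yield, the six compositions, net glass mass, ignition loss) are recomputed from the batch weights per 2000 kg of glass at exact precision exactly as shown in the problem or the answer.
Target oxide masses per 2000 kg glass:
  PbO: 2.572% × 2000 = 51.44 kg
  MgO: 21.76% × 2000 = 435.2 kg
  B2O3: 13.25% × 2000 = 265.0 kg
  TiO2: 2.503% × 2000 = 50.06 kg
  ZrO2: 16.92% × 2000 = 338.4 kg
  SiO2: 43.00% × 2000 = 860.0 kg
Oxide-by-oxide audit on the weights just shown, per the basis as stated (oxide sums agree with the targets given rounding of the digits):
  PbO: 51.49·0.9990 = 51.44 kg (target 51.44 kg)
  MgO: 1097·0.3189 + 86.67·0.9848 = 435.2 kg (target 435.2 kg)
  B2O3: 467.4·0.5670 = 265.0 kg (target 265.0 kg)
  TiO2: 50.57·0.9899 = 50.06 kg (target 50.06 kg)
  ZrO2: 506.7·0.6679 = 338.4 kg (target 338.4 kg)
  SiO2: 1097·0.6310 + 506.7·0.3311 = 860.0 kg (target 860.0 kg)
Glass-mass sanity pass: whole batch net of LOI = 2000 kg (per-oxide target masses sum to 2000 kg; stated basis 2000 kg — gaps are rounding artifacts).
Batch grand total — Σ batch = 2260 kg; ignition loss, Σ(batch × LOI) = 259.7 kg; yield, glass over the total, = 88.51%.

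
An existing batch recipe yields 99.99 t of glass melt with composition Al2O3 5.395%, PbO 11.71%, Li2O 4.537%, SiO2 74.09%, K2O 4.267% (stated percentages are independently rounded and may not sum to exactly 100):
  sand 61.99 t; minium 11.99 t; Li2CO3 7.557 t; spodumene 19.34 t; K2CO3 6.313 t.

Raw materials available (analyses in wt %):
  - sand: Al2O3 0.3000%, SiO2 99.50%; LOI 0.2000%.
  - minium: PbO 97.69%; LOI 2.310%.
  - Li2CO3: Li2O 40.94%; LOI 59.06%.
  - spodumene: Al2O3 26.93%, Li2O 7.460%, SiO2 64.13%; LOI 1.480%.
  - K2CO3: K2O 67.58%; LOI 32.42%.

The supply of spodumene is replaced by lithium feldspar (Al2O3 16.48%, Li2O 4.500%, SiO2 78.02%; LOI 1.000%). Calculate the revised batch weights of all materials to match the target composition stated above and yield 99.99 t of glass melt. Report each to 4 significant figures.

The whole derivation keeps exact precision from start to finish. In-progress results appear rounded to 4 significant digits on the page; each reported result undergoes a single rounding. The derived quantities are carried starting from the weights for 99.99 t of glass at full precision (five oxide percentages, net glass mass, the totals, yield, ignition loss), precisely as stated by the problem or the answer.
Oxide-by-oxide targets in 99.99 t glass melt:
  Al2O3: 5.395% × 99.99 = 5.394 t
  PbO: 11.71% × 99.99 = 11.71 t
  Li2O: 4.537% × 99.99 = 4.537 t
  SiO2: 74.09% × 99.99 = 74.08 t
  K2O: 4.267% × 99.99 = 4.267 t
Sums-versus-targets review per the reported batch figures, per the basis as stated (every target is met by its sum exact up to rounding of places):
  Al2O3: 49.49·0.003000 + 31.83·0.1648 = 5.394 t (target 5.394 t)
  PbO: 11.99·0.9769 = 11.71 t (target 11.71 t)
  Li2O: 7.582·0.4094 + 31.83·0.04500 = 4.536 t (target 4.537 t)
  SiO2: 49.49·0.9950 + 31.83·0.7802 = 74.08 t (target 74.08 t)
  K2O: 6.313·0.6758 = 4.266 t (target 4.267 t)
Mass balance on the glass: batch total minus LOI = 99.99 t (oxide target masses add up to 99.99 t; basis as stated: 99.99 t — rounding explains the deltas).
Batch total: Σ batch = 107.2 t; LOI loss = Σ batch·LOI = 7.219 t; the yield ratio, glass ÷ batch: 93.27%.

Revised batch per 99.99 t glass melt:
  sand: 49.49 t
  minium: 11.99 t
  Li2CO3: 7.582 t
  lithium feldspar: 31.83 t
  K2CO3: 6.313 t
Total batch = 107.2 t; LOI loss = 7.219 t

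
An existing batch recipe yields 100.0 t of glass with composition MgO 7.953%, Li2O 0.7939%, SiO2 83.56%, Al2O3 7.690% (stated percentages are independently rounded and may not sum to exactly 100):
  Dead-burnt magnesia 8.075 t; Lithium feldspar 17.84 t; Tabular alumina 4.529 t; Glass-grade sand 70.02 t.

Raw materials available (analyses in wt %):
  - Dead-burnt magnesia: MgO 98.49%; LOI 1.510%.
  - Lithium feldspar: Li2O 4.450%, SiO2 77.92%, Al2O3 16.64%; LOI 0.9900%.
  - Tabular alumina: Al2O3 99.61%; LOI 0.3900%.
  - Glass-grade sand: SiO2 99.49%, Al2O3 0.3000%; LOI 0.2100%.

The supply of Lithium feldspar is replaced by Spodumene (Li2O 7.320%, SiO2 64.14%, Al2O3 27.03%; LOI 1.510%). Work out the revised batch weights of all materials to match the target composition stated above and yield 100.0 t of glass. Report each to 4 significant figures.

All arithmetic carries full precision at every stage — the intermediate values are printed with 4-significant-figure rounding when written out — every reported figure is rounded only once — all derived quantities are computed from the batch weights on 100.0 t of glass at exact precision (glass mass, the totals, the four compositions, LOI, yield) as written in the problem or the answer.
Oxide mass targets, per 100.0 t glass:
  MgO: 7.953% × 100.0 = 7.953 t
  Li2O: 0.7939% × 100.0 = 0.7939 t
  SiO2: 83.56% × 100.0 = 83.56 t
  Al2O3: 7.690% × 100.0 = 7.690 t
Checking each oxide sum per the reported batch figures, at the basis given (sums match the target masses given rounding of the digits):
  MgO: 8.075·0.9849 = 7.953 t (target 7.953 t)
  Li2O: 10.85·0.07320 = 0.7942 t (target 0.7939 t)
  SiO2: 10.85·0.6414 + 77.00·0.9949 = 83.57 t (target 83.56 t)
  Al2O3: 10.85·0.2703 + 4.545·0.9961 + 77.00·0.003000 = 7.691 t (target 7.690 t)
Glass mass check: batch Σ − ignition loss = 100.0 t (oxide target masses add up to 100.0 t; the stated basis being 100.0 t — rounding explains the deltas).
Summing the batch: Σ batch = 100.5 t; Σ batch·LOI gives LOI loss = 0.4652 t; glass ÷ batch gives a yield of 99.54%.

Revised batch per 100.0 t glass:
  Dead-burnt magnesia: 8.075 t
  Spodumene: 10.85 t
  Tabular alumina: 4.545 t
  Glass-grade sand: 77.00 t
Total batch = 100.5 t; LOI loss = 0.4652 t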